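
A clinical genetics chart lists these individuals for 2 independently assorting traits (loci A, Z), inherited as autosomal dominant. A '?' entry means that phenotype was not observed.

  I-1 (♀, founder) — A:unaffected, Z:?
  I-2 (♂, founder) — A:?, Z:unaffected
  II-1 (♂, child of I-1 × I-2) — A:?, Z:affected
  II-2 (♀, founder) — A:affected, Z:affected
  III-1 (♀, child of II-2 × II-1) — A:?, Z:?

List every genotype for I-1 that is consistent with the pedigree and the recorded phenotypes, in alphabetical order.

A/I-1 un ·: aa
A/I-2 ? ·: aa|Aa|AA
A/II-1 ? I-1×I-2: aa|Aa
A/II-2 aff ·: Aa|AA
A/III-1 ? II-2×II-1: aa|Aa|AA
⇒ A over [I-1,I-2,II-1,II-2,III-1]: 16 consistent
Z/I-1 ? ·: Zz|ZZ
Z/I-2 un ·: zz
Z/II-1 aff I-1×I-2: Zz
Z/II-2 aff ·: Zz|ZZ
Z/III-1 ? II-2×II-1: zz|Zz|ZZ
⇒ Z over [I-1,I-2,II-1,II-2,III-1]: 10 consistent

I-1 ∈ {aa ZZ, aa Zz}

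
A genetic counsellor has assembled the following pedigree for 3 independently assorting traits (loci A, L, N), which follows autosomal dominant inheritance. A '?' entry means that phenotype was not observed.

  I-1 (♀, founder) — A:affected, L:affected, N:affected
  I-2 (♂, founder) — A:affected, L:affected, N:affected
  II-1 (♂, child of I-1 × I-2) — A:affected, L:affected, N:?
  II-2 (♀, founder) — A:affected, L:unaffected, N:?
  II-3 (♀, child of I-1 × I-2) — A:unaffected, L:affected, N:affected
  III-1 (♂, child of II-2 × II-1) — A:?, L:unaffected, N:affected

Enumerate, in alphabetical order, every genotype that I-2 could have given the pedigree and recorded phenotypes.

A/I-1 aff ·: Aa
A/I-2 aff ·: Aa
A/II-1 aff I-1×I-2: Aa|AA
A/II-2 aff ·: Aa|AA
A/II-3 un I-1×I-2: aa
A/III-1 ? II-2×II-1: aa|Aa|AA
⇒ A over [I-1,I-2,II-1,II-2,II-3,III-1]: 8 consistent
L/I-1 aff ·: Ll|LL
L/I-2 aff ·: Ll|LL
L/II-1 aff I-1×I-2: Ll
L/II-2 un ·: ll
L/II-3 aff I-1×I-2: Ll|LL
L/III-1 un II-2×II-1: ll
⇒ L over [I-1,I-2,II-1,II-2,II-3,III-1]: 6 consistent
N/I-1 aff ·: Nn|NN
N/I-2 aff ·: Nn|NN
N/II-1 ? I-1×I-2: nn|Nn|NN
N/II-2 ? ·: nn|Nn|NN
N/II-3 aff I-1×I-2: Nn|NN
N/III-1 aff II-2×II-1: Nn|NN
⇒ N over [I-1,I-2,II-1,II-2,II-3,III-1]: 62 consistent

I-2 ∈ {Aa LL NN, Aa LL Nn, Aa Ll NN, Aa Ll Nn}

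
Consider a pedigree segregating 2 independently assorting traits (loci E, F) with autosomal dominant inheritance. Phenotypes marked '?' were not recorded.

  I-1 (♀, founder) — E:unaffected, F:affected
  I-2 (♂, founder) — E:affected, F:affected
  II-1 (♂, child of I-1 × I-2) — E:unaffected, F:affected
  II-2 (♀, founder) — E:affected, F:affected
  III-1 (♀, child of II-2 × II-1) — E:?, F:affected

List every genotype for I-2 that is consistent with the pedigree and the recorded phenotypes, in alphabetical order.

I-2 ∈ {Ee FF, Ee Ff}

E/I-1 un ·: ee
E/I-2 aff ·: Ee
E/II-1 un I-1×I-2: ee
E/II-2 aff ·: Ee|EE
E/III-1 ? II-2×II-1: ee|Ee
⇒ E over [I-1,I-2,II-1,II-2,III-1]: 3 consistent
F/I-1 aff ·: Ff|FF
F/I-2 aff ·: Ff|FF
F/II-1 aff I-1×I-2: Ff|FF
F/II-2 aff ·: Ff|FF
F/III-1 aff II-2×II-1: Ff|FF
⇒ F over [I-1,I-2,II-1,II-2,III-1]: 24 consistent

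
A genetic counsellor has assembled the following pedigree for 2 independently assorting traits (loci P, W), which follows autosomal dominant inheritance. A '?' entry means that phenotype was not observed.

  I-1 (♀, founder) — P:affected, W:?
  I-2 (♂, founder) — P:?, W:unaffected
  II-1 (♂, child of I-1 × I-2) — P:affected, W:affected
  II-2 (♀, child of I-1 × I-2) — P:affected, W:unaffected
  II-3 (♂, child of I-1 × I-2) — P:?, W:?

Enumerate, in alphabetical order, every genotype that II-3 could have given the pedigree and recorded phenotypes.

P/I-1 aff ·: Pp|PP
P/I-2 ? ·: pp|Pp|PP
P/II-1 aff I-1×I-2: Pp|PP
P/II-2 aff I-1×I-2: Pp|PP
P/II-3 ? I-1×I-2: pp|Pp|PP
⇒ P over [I-1,I-2,II-1,II-2,II-3]: 32 consistent
W/I-1 ? ·: Ww
W/I-2 un ·: ww
W/II-1 aff I-1×I-2: Ww
W/II-2 un I-1×I-2: ww
W/II-3 ? I-1×I-2: ww|Ww
⇒ W over [I-1,I-2,II-1,II-2,II-3]: 2 consistent

II-3 ∈ {PP Ww, PP ww, Pp Ww, Pp ww, pp Ww, pp ww}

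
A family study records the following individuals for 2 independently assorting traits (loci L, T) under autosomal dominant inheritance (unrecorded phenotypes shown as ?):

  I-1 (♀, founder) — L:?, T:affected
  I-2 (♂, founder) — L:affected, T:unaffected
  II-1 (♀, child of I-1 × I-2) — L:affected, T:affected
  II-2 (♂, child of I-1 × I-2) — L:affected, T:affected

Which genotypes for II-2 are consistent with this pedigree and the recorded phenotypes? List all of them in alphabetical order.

L/I-1 ? ·: ll|Ll|LL
L/I-2 aff ·: Ll|LL
L/II-1 aff I-1×I-2: Ll|LL
L/II-2 aff I-1×I-2: Ll|LL
⇒ L over [I-1,I-2,II-1,II-2]: 15 consistent
T/I-1 aff ·: Tt|TT
T/I-2 un ·: tt
T/II-1 aff I-1×I-2: Tt
T/II-2 aff I-1×I-2: Tt
⇒ T over [I-1,I-2,II-1,II-2]: 2 consistent

II-2 ∈ {LL Tt, Ll Tt}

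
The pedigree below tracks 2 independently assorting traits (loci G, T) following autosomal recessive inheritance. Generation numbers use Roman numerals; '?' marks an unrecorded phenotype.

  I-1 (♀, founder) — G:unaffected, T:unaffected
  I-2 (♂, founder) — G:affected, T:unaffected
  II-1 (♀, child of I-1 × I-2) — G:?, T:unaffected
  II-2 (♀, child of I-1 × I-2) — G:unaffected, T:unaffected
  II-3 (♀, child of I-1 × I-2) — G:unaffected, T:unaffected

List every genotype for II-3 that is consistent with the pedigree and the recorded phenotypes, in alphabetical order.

G/I-1 un ·: GG|Gg
G/I-2 aff ·: gg
G/II-1 ? I-1×I-2: Gg|gg
G/II-2 un I-1×I-2: Gg
G/II-3 un I-1×I-2: Gg
⇒ G over [I-1,I-2,II-1,II-2,II-3]: 3 consistent
T/I-1 un ·: TT|Tt
T/I-2 un ·: TT|Tt
T/II-1 un I-1×I-2: TT|Tt
T/II-2 un I-1×I-2: TT|Tt
T/II-3 un I-1×I-2: TT|Tt
⇒ T over [I-1,I-2,II-1,II-2,II-3]: 25 consistent

II-3 ∈ {Gg TT, Gg Tt}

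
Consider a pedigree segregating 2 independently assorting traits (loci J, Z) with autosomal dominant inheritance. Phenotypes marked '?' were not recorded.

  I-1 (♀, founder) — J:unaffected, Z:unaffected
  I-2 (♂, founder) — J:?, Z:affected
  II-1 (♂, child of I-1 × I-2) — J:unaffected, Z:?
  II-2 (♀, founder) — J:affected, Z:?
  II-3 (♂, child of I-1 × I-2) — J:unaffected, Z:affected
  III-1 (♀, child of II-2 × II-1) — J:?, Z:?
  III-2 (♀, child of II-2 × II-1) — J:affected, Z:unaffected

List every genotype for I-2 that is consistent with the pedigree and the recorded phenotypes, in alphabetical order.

J/I-1 un ·: jj
J/I-2 ? ·: jj|Jj
J/II-1 un I-1×I-2: jj
J/II-2 aff ·: Jj|JJ
J/II-3 un I-1×I-2: jj
J/III-1 ? II-2×II-1: jj|Jj
J/III-2 aff II-2×II-1: Jj
⇒ J over [I-1,I-2,II-1,II-2,II-3,III-1,III-2]: 6 consistent
Z/I-1 un ·: zz
Z/I-2 aff ·: Zz|ZZ
Z/II-1 ? I-1×I-2: zz|Zz
Z/II-2 ? ·: zz|Zz
Z/II-3 aff I-1×I-2: Zz
Z/III-1 ? II-2×II-1: zz|Zz|ZZ
Z/III-2 un II-2×II-1: zz
⇒ Z over [I-1,I-2,II-1,II-2,II-3,III-1,III-2]: 13 consistent

I-2 ∈ {Jj ZZ, Jj Zz, jj ZZ, jj Zz}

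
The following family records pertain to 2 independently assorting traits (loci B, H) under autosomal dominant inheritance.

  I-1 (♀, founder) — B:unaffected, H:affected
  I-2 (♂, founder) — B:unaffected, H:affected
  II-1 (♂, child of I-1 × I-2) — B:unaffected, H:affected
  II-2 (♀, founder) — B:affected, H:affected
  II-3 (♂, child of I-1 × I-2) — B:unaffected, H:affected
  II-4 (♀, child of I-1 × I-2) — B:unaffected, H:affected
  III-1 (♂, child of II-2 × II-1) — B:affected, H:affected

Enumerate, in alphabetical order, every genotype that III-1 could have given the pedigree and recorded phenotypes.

III-1 ∈ {Bb HH, Bb Hh}

B/I-1 un ·: bb
B/I-2 un ·: bb
B/II-1 un I-1×I-2: bb
B/II-2 aff ·: Bb|BB
B/II-3 un I-1×I-2: bb
B/II-4 un I-1×I-2: bb
B/III-1 aff II-2×II-1: Bb
⇒ B over [I-1,I-2,II-1,II-2,II-3,II-4,III-1]: 2 consistent
H/I-1 aff ·: Hh|HH
H/I-2 aff ·: Hh|HH
H/II-1 aff I-1×I-2: Hh|HH
H/II-2 aff ·: Hh|HH
H/II-3 aff I-1×I-2: Hh|HH
H/II-4 aff I-1×I-2: Hh|HH
H/III-1 aff II-2×II-1: Hh|HH
⇒ H over [I-1,I-2,II-1,II-2,II-3,II-4,III-1]: 87 consistent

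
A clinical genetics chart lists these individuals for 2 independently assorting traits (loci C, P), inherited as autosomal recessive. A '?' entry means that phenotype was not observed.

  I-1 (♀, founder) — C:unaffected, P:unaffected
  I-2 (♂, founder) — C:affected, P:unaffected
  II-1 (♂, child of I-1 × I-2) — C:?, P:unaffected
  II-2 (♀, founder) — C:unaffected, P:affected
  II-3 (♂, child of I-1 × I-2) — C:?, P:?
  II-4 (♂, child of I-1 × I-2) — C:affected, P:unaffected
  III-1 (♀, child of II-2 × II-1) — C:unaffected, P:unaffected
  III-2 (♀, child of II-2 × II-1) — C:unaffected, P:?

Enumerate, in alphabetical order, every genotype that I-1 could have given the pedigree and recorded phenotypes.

C/I-1 un ·: Cc
C/I-2 aff ·: cc
C/II-1 ? I-1×I-2: Cc|cc
C/II-2 un ·: CC|Cc
C/II-3 ? I-1×I-2: Cc|cc
C/II-4 aff I-1×I-2: cc
C/III-1 un II-2×II-1: CC|Cc
C/III-2 un II-2×II-1: CC|Cc
⇒ C over [I-1,I-2,II-1,II-2,II-3,II-4,III-1,III-2]: 20 consistent
P/I-1 un ·: PP|Pp
P/I-2 un ·: PP|Pp
P/II-1 un I-1×I-2: PP|Pp
P/II-2 aff ·: pp
P/II-3 ? I-1×I-2: PP|Pp|pp
P/II-4 un I-1×I-2: PP|Pp
P/III-1 un II-2×II-1: Pp
P/III-2 ? II-2×II-1: Pp|pp
⇒ P over [I-1,I-2,II-1,II-2,II-3,II-4,III-1,III-2]: 43 consistent

I-1 ∈ {Cc PP, Cc Pp}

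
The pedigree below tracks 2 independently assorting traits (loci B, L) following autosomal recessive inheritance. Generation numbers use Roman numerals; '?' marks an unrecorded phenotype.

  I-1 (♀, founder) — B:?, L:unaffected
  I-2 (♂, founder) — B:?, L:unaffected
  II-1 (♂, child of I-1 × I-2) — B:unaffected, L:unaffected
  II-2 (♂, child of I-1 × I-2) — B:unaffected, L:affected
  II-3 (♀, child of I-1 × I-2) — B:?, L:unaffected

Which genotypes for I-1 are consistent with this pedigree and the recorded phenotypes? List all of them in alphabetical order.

I-1 ∈ {BB Ll, Bb Ll, bb Ll}

B/I-1 ? ·: BB|Bb|bb
B/I-2 ? ·: BB|Bb|bb
B/II-1 un I-1×I-2: BB|Bb
B/II-2 un I-1×I-2: BB|Bb
B/II-3 ? I-1×I-2: BB|Bb|bb
⇒ B over [I-1,I-2,II-1,II-2,II-3]: 35 consistent
L/I-1 un ·: Ll
L/I-2 un ·: Ll
L/II-1 un I-1×I-2: LL|Ll
L/II-2 aff I-1×I-2: ll
L/II-3 un I-1×I-2: LL|Ll
⇒ L over [I-1,I-2,II-1,II-2,II-3]: 4 consistent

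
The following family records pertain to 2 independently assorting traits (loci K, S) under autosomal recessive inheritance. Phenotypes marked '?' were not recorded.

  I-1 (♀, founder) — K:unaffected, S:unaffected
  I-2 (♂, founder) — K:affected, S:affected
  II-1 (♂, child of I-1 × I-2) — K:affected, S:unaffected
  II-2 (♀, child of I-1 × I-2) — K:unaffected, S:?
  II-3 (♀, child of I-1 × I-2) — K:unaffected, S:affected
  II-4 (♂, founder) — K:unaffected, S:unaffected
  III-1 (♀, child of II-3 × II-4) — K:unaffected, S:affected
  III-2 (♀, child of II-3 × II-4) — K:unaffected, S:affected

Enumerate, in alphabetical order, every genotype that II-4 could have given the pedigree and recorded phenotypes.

II-4 ∈ {KK Ss, Kk Ss}

K/I-1 un ·: Kk
K/I-2 aff ·: kk
K/II-1 aff I-1×I-2: kk
K/II-2 un I-1×I-2: Kk
K/II-3 un I-1×I-2: Kk
K/II-4 un ·: KK|Kk
K/III-1 un II-3×II-4: KK|Kk
K/III-2 un II-3×II-4: KK|Kk
⇒ K over [I-1,I-2,II-1,II-2,II-3,II-4,III-1,III-2]: 8 consistent
S/I-1 un ·: Ss
S/I-2 aff ·: ss
S/II-1 un I-1×I-2: Ss
S/II-2 ? I-1×I-2: Ss|ss
S/II-3 aff I-1×I-2: ss
S/II-4 un ·: Ss
S/III-1 aff II-3×II-4: ss
S/III-2 aff II-3×II-4: ss
⇒ S over [I-1,I-2,II-1,II-2,II-3,II-4,III-1,III-2]: 2 consistent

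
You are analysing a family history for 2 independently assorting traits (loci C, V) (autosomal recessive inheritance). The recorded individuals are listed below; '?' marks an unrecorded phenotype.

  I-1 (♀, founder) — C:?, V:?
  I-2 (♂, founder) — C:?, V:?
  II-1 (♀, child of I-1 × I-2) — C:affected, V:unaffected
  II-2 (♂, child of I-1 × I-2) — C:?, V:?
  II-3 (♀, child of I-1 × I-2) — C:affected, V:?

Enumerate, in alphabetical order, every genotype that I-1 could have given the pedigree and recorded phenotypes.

I-1 ∈ {Cc VV, Cc Vv, Cc vv, cc VV, cc Vv, cc vv}

C/I-1 ? ·: Cc|cc
C/I-2 ? ·: Cc|cc
C/II-1 aff I-1×I-2: cc
C/II-2 ? I-1×I-2: CC|Cc|cc
C/II-3 aff I-1×I-2: cc
⇒ C over [I-1,I-2,II-1,II-2,II-3]: 8 consistent
V/I-1 ? ·: VV|Vv|vv
V/I-2 ? ·: VV|Vv|vv
V/II-1 un I-1×I-2: VV|Vv
V/II-2 ? I-1×I-2: VV|Vv|vv
V/II-3 ? I-1×I-2: VV|Vv|vv
⇒ V over [I-1,I-2,II-1,II-2,II-3]: 45 consistent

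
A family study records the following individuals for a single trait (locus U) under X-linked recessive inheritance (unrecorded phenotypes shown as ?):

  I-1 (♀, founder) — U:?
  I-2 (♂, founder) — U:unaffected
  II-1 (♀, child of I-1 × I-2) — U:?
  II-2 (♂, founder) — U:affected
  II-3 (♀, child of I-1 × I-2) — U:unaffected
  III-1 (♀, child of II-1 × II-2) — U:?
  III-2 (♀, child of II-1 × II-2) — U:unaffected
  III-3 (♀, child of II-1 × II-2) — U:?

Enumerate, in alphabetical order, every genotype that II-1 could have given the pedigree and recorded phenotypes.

U/I-1 ? ·: X^UX^U|X^UX^u|X^uX^u
U/I-2 un ·: X^UY
U/II-1 ? I-1×I-2: X^UX^U|X^UX^u
U/II-2 aff ·: X^uY
U/II-3 un I-1×I-2: X^UX^U|X^UX^u
U/III-1 ? II-1×II-2: X^UX^u|X^uX^u
U/III-2 un II-1×II-2: X^UX^u
U/III-3 ? II-1×II-2: X^UX^u|X^uX^u
⇒ U over [I-1,I-2,II-1,II-2,II-3,III-1,III-2,III-3]: 15 consistent

II-1 ∈ {X^UX^U, X^UX^u}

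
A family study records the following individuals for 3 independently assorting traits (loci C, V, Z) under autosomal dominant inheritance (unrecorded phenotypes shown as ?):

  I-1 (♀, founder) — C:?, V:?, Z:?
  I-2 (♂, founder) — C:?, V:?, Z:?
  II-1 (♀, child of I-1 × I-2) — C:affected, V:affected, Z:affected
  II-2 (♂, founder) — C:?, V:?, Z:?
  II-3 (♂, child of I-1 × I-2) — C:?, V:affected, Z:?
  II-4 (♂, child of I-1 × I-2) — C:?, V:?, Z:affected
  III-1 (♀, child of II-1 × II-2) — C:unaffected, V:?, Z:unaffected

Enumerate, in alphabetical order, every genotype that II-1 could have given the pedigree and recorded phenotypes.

C/I-1 ? ·: cc|Cc|CC
C/I-2 ? ·: cc|Cc|CC
C/II-1 aff I-1×I-2: Cc
C/II-2 ? ·: cc|Cc
C/II-3 ? I-1×I-2: cc|Cc|CC
C/II-4 ? I-1×I-2: cc|Cc|CC
C/III-1 un II-1×II-2: cc
⇒ C over [I-1,I-2,II-1,II-2,II-3,II-4,III-1]: 54 consistent
V/I-1 ? ·: vv|Vv|VV
V/I-2 ? ·: vv|Vv|VV
V/II-1 aff I-1×I-2: Vv|VV
V/II-2 ? ·: vv|Vv|VV
V/II-3 aff I-1×I-2: Vv|VV
V/II-4 ? I-1×I-2: vv|Vv|VV
V/III-1 ? II-1×II-2: vv|Vv|VV
⇒ V over [I-1,I-2,II-1,II-2,II-3,II-4,III-1]: 200 consistent
Z/I-1 ? ·: zz|Zz|ZZ
Z/I-2 ? ·: zz|Zz|ZZ
Z/II-1 aff I-1×I-2: Zz
Z/II-2 ? ·: zz|Zz
Z/II-3 ? I-1×I-2: zz|Zz|ZZ
Z/II-4 aff I-1×I-2: Zz|ZZ
Z/III-1 un II-1×II-2: zz
⇒ Z over [I-1,I-2,II-1,II-2,II-3,II-4,III-1]: 40 consistent

II-1 ∈ {Cc VV Zz, Cc Vv Zz}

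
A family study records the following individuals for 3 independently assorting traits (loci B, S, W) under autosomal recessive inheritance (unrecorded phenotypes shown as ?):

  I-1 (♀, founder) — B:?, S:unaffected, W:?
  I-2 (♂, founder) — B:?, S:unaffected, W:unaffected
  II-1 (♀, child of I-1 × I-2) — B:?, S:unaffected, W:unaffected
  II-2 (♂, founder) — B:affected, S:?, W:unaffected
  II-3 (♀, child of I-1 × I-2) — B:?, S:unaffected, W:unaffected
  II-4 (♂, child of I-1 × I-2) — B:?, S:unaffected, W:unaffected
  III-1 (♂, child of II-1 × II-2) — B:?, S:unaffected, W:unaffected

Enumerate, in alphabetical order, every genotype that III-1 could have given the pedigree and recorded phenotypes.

B/I-1 ? ·: BB|Bb|bb
B/I-2 ? ·: BB|Bb|bb
B/II-1 ? I-1×I-2: BB|Bb|bb
B/II-2 aff ·: bb
B/II-3 ? I-1×I-2: BB|Bb|bb
B/II-4 ? I-1×I-2: BB|Bb|bb
B/III-1 ? II-1×II-2: Bb|bb
⇒ B over [I-1,I-2,II-1,II-2,II-3,II-4,III-1]: 90 consistent
S/I-1 un ·: SS|Ss
S/I-2 un ·: SS|Ss
S/II-1 un I-1×I-2: SS|Ss
S/II-2 ? ·: SS|Ss|ss
S/II-3 un I-1×I-2: SS|Ss
S/II-4 un I-1×I-2: SS|Ss
S/III-1 un II-1×II-2: SS|Ss
⇒ S over [I-1,I-2,II-1,II-2,II-3,II-4,III-1]: 112 consistent
W/I-1 ? ·: WW|Ww|ww
W/I-2 un ·: WW|Ww
W/II-1 un I-1×I-2: WW|Ww
W/II-2 un ·: WW|Ww
W/II-3 un I-1×I-2: WW|Ww
W/II-4 un I-1×I-2: WW|Ww
W/III-1 un II-1×II-2: WW|Ww
⇒ W over [I-1,I-2,II-1,II-2,II-3,II-4,III-1]: 95 consistent

III-1 ∈ {Bb SS WW, Bb SS Ww, Bb Ss WW, Bb Ss Ww, bb SS WW, bb SS Ww, bb Ss WW, bb Ss Ww}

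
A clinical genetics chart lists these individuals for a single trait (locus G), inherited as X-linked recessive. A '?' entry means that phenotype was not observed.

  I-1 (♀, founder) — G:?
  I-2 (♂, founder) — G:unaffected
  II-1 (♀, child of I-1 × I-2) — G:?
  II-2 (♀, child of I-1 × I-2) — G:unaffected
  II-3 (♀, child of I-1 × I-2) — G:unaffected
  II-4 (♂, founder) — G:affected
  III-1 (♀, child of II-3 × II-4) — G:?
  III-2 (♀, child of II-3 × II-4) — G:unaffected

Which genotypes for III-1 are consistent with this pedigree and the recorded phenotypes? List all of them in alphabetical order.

III-1 ∈ {X^GX^g, X^gX^g}

G/I-1 ? ·: X^GX^G|X^GX^g|X^gX^g
G/I-2 un ·: X^GY
G/II-1 ? I-1×I-2: X^GX^G|X^GX^g
G/II-2 un I-1×I-2: X^GX^G|X^GX^g
G/II-3 un I-1×I-2: X^GX^G|X^GX^g
G/II-4 aff ·: X^gY
G/III-1 ? II-3×II-4: X^GX^g|X^gX^g
G/III-2 un II-3×II-4: X^GX^g
⇒ G over [I-1,I-2,II-1,II-2,II-3,II-4,III-1,III-2]: 15 consistent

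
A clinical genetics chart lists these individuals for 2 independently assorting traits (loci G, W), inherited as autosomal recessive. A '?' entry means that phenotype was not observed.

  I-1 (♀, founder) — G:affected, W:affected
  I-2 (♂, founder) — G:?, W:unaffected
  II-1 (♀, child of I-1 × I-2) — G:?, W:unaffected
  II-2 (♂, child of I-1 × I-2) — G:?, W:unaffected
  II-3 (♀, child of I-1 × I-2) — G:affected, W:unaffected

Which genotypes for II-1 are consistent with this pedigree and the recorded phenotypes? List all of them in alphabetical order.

G/I-1 aff ·: gg
G/I-2 ? ·: Gg|gg
G/II-1 ? I-1×I-2: Gg|gg
G/II-2 ? I-1×I-2: Gg|gg
G/II-3 aff I-1×I-2: gg
⇒ G over [I-1,I-2,II-1,II-2,II-3]: 5 consistent
W/I-1 aff ·: ww
W/I-2 un ·: WW|Ww
W/II-1 un I-1×I-2: Ww
W/II-2 un I-1×I-2: Ww
W/II-3 un I-1×I-2: Ww
⇒ W over [I-1,I-2,II-1,II-2,II-3]: 2 consistent

II-1 ∈ {Gg Ww, gg Ww}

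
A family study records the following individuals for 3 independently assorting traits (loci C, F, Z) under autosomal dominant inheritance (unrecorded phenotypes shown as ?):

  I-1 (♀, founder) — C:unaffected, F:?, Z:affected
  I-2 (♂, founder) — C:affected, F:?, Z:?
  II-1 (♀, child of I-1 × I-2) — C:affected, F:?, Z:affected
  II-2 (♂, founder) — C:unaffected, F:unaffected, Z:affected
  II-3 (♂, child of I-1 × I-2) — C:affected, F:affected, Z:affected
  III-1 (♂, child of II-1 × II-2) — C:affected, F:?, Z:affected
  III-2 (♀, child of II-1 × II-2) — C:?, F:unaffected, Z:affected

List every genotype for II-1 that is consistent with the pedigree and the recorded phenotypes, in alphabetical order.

C/I-1 un ·: cc
C/I-2 aff ·: Cc|CC
C/II-1 aff I-1×I-2: Cc
C/II-2 un ·: cc
C/II-3 aff I-1×I-2: Cc
C/III-1 aff II-1×II-2: Cc
C/III-2 ? II-1×II-2: cc|Cc
⇒ C over [I-1,I-2,II-1,II-2,II-3,III-1,III-2]: 4 consistent
F/I-1 ? ·: ff|Ff|FF
F/I-2 ? ·: ff|Ff|FF
F/II-1 ? I-1×I-2: ff|Ff
F/II-2 un ·: ff
F/II-3 aff I-1×I-2: Ff|FF
F/III-1 ? II-1×II-2: ff|Ff
F/III-2 un II-1×II-2: ff
⇒ F over [I-1,I-2,II-1,II-2,II-3,III-1,III-2]: 24 consistent
Z/I-1 aff ·: Zz|ZZ
Z/I-2 ? ·: zz|Zz|ZZ
Z/II-1 aff I-1×I-2: Zz|ZZ
Z/II-2 aff ·: Zz|ZZ
Z/II-3 aff I-1×I-2: Zz|ZZ
Z/III-1 aff II-1×II-2: Zz|ZZ
Z/III-2 aff II-1×II-2: Zz|ZZ
⇒ Z over [I-1,I-2,II-1,II-2,II-3,III-1,III-2]: 99 consistent

II-1 ∈ {Cc Ff ZZ, Cc Ff Zz, Cc ff ZZ, Cc ff Zz}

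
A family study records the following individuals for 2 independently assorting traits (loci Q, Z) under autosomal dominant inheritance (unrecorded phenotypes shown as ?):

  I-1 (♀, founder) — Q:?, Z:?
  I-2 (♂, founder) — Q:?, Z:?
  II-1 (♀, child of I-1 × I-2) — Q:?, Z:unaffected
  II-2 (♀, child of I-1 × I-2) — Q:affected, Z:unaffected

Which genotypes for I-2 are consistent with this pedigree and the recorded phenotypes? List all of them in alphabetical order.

I-2 ∈ {QQ Zz, QQ zz, Qq Zz, Qq zz, qq Zz, qq zz}

Q/I-1 ? ·: qq|Qq|QQ
Q/I-2 ? ·: qq|Qq|QQ
Q/II-1 ? I-1×I-2: qq|Qq|QQ
Q/II-2 aff I-1×I-2: Qq|QQ
⇒ Q over [I-1,I-2,II-1,II-2]: 21 consistent
Z/I-1 ? ·: zz|Zz
Z/I-2 ? ·: zz|Zz
Z/II-1 un I-1×I-2: zz
Z/II-2 un I-1×I-2: zz
⇒ Z over [I-1,I-2,II-1,II-2]: 4 consistent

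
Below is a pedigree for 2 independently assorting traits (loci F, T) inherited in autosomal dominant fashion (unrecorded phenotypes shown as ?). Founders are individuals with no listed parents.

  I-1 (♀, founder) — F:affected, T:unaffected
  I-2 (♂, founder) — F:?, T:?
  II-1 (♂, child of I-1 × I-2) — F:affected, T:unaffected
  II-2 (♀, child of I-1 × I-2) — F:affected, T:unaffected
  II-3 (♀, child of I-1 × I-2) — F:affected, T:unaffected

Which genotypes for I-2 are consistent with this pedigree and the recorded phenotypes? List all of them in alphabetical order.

I-2 ∈ {FF Tt, FF tt, Ff Tt, Ff tt, ff Tt, ff tt}

F/I-1 aff ·: Ff|FF
F/I-2 ? ·: ff|Ff|FF
F/II-1 aff I-1×I-2: Ff|FF
F/II-2 aff I-1×I-2: Ff|FF
F/II-3 aff I-1×I-2: Ff|FF
⇒ F over [I-1,I-2,II-1,II-2,II-3]: 27 consistent
T/I-1 un ·: tt
T/I-2 ? ·: tt|Tt
T/II-1 un I-1×I-2: tt
T/II-2 un I-1×I-2: tt
T/II-3 un I-1×I-2: tt
⇒ T over [I-1,I-2,II-1,II-2,II-3]: 2 consistent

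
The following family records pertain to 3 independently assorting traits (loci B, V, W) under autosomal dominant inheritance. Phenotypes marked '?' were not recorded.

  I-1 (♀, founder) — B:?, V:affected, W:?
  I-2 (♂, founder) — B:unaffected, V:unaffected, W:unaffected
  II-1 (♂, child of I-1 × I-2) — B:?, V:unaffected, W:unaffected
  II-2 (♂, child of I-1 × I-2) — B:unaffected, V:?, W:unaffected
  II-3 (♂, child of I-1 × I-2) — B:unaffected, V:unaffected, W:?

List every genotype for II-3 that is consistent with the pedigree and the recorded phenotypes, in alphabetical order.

B/I-1 ? ·: bb|Bb
B/I-2 un ·: bb
B/II-1 ? I-1×I-2: bb|Bb
B/II-2 un I-1×I-2: bb
B/II-3 un I-1×I-2: bb
⇒ B over [I-1,I-2,II-1,II-2,II-3]: 3 consistent
V/I-1 aff ·: Vv
V/I-2 un ·: vv
V/II-1 un I-1×I-2: vv
V/II-2 ? I-1×I-2: vv|Vv
V/II-3 un I-1×I-2: vv
⇒ V over [I-1,I-2,II-1,II-2,II-3]: 2 consistent
W/I-1 ? ·: ww|Ww
W/I-2 un ·: ww
W/II-1 un I-1×I-2: ww
W/II-2 un I-1×I-2: ww
W/II-3 ? I-1×I-2: ww|Ww
⇒ W over [I-1,I-2,II-1,II-2,II-3]: 3 consistent

II-3 ∈ {bb vv Ww, bb vv ww}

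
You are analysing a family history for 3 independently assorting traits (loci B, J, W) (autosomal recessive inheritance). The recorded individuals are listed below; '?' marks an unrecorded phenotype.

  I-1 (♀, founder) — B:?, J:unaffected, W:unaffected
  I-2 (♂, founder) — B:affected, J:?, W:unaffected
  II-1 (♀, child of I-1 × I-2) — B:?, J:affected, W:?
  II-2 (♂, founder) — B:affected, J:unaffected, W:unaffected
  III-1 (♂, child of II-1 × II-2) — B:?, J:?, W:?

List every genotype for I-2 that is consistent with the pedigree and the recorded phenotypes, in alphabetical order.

B/I-1 ? ·: BB|Bb|bb
B/I-2 aff ·: bb
B/II-1 ? I-1×I-2: Bb|bb
B/II-2 aff ·: bb
B/III-1 ? II-1×II-2: Bb|bb
⇒ B over [I-1,I-2,II-1,II-2,III-1]: 6 consistent
J/I-1 un ·: Jj
J/I-2 ? ·: Jj|jj
J/II-1 aff I-1×I-2: jj
J/II-2 un ·: JJ|Jj
J/III-1 ? II-1×II-2: Jj|jj
⇒ J over [I-1,I-2,II-1,II-2,III-1]: 6 consistent
W/I-1 un ·: WW|Ww
W/I-2 un ·: WW|Ww
W/II-1 ? I-1×I-2: WW|Ww|ww
W/II-2 un ·: WW|Ww
W/III-1 ? II-1×II-2: WW|Ww|ww
⇒ W over [I-1,I-2,II-1,II-2,III-1]: 30 consistent

I-2 ∈ {bb Jj WW, bb Jj Ww, bb jj WW, bb jj Ww}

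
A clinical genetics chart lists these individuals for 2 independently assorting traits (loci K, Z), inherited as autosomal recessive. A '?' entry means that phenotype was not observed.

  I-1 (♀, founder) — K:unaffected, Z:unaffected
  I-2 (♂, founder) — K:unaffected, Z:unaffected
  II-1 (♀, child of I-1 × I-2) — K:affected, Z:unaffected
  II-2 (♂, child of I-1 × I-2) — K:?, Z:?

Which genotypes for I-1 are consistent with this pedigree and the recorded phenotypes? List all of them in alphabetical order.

I-1 ∈ {Kk ZZ, Kk Zz}

K/I-1 un ·: Kk
K/I-2 un ·: Kk
K/II-1 aff I-1×I-2: kk
K/II-2 ? I-1×I-2: KK|Kk|kk
⇒ K over [I-1,I-2,II-1,II-2]: 3 consistent
Z/I-1 un ·: ZZ|Zz
Z/I-2 un ·: ZZ|Zz
Z/II-1 un I-1×I-2: ZZ|Zz
Z/II-2 ? I-1×I-2: ZZ|Zz|zz
⇒ Z over [I-1,I-2,II-1,II-2]: 15 consistent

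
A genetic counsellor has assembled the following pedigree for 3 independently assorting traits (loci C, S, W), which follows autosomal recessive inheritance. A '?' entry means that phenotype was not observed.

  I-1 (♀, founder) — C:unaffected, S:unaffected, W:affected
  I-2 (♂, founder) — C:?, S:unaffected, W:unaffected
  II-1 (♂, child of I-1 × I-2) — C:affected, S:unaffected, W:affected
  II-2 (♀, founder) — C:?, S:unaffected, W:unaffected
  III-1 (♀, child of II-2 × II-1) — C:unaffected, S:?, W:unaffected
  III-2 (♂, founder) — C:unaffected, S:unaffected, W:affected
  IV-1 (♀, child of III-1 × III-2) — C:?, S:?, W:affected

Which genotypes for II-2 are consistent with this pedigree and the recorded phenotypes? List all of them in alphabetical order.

II-2 ∈ {CC SS WW, CC SS Ww, CC Ss WW, CC Ss Ww, Cc SS WW, Cc SS Ww, Cc Ss WW, Cc Ss Ww}

C/I-1 un ·: Cc
C/I-2 ? ·: Cc|cc
C/II-1 aff I-1×I-2: cc
C/II-2 ? ·: CC|Cc
C/III-1 un II-2×II-1: Cc
C/III-2 un ·: CC|Cc
C/IV-1 ? III-1×III-2: CC|Cc|cc
⇒ C over [I-1,I-2,II-1,II-2,III-1,III-2,IV-1]: 20 consistent
S/I-1 un ·: SS|Ss
S/I-2 un ·: SS|Ss
S/II-1 un I-1×I-2: SS|Ss
S/II-2 un ·: SS|Ss
S/III-1 ? II-2×II-1: SS|Ss|ss
S/III-2 un ·: SS|Ss
S/IV-1 ? III-1×III-2: SS|Ss|ss
⇒ S over [I-1,I-2,II-1,II-2,III-1,III-2,IV-1]: 101 consistent
W/I-1 aff ·: ww
W/I-2 un ·: Ww
W/II-1 aff I-1×I-2: ww
W/II-2 un ·: WW|Ww
W/III-1 un II-2×II-1: Ww
W/III-2 aff ·: ww
W/IV-1 aff III-1×III-2: ww
⇒ W over [I-1,I-2,II-1,II-2,III-1,III-2,IV-1]: 2 consistent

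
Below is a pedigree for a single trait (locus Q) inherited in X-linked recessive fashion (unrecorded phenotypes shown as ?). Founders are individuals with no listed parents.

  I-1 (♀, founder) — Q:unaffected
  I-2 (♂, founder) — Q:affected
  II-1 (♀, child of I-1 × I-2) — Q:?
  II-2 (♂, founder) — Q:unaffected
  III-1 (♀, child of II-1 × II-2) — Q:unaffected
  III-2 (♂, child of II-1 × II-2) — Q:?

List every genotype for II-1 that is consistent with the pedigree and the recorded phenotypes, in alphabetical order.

II-1 ∈ {X^QX^q, X^qX^q}

Q/I-1 un ·: X^QX^Q|X^QX^q
Q/I-2 aff ·: X^qY
Q/II-1 ? I-1×I-2: X^QX^q|X^qX^q
Q/II-2 un ·: X^QY
Q/III-1 un II-1×II-2: X^QX^Q|X^QX^q
Q/III-2 ? II-1×II-2: X^QY|X^qY
⇒ Q over [I-1,I-2,II-1,II-2,III-1,III-2]: 9 consistent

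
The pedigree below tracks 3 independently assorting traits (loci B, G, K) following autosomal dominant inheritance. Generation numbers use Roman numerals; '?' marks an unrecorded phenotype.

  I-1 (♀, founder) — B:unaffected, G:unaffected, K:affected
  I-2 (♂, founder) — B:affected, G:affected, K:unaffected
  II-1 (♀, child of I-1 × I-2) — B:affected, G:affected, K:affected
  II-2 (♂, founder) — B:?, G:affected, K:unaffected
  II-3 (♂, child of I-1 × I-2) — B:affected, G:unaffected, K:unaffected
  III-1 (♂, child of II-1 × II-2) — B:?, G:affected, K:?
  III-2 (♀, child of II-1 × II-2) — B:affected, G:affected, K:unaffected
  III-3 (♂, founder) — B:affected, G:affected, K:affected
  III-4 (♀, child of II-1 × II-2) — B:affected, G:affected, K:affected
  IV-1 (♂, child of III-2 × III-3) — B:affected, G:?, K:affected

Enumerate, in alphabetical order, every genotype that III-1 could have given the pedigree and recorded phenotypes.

III-1 ∈ {BB GG Kk, BB GG kk, BB Gg Kk, BB Gg kk, Bb GG Kk, Bb GG kk, Bb Gg Kk, Bb Gg kk, bb GG Kk, bb GG kk, bb Gg Kk, bb Gg kk}

B/I-1 un ·: bb
B/I-2 aff ·: Bb|BB
B/II-1 aff I-1×I-2: Bb
B/II-2 ? ·: bb|Bb|BB
B/II-3 aff I-1×I-2: Bb
B/III-1 ? II-1×II-2: bb|Bb|BB
B/III-2 aff II-1×II-2: Bb|BB
B/III-3 aff ·: Bb|BB
B/III-4 aff II-1×II-2: Bb|BB
B/IV-1 aff III-2×III-3: Bb|BB
⇒ B over [I-1,I-2,II-1,II-2,II-3,III-1,III-2,III-3,III-4,IV-1]: 156 consistent
G/I-1 un ·: gg
G/I-2 aff ·: Gg
G/II-1 aff I-1×I-2: Gg
G/II-2 aff ·: Gg|GG
G/II-3 un I-1×I-2: gg
G/III-1 aff II-1×II-2: Gg|GG
G/III-2 aff II-1×II-2: Gg|GG
G/III-3 aff ·: Gg|GG
G/III-4 aff II-1×II-2: Gg|GG
G/IV-1 ? III-2×III-3: gg|Gg|GG
⇒ G over [I-1,I-2,II-1,II-2,II-3,III-1,III-2,III-3,III-4,IV-1]: 64 consistent
K/I-1 aff ·: Kk
K/I-2 un ·: kk
K/II-1 aff I-1×I-2: Kk
K/II-2 un ·: kk
K/II-3 un I-1×I-2: kk
K/III-1 ? II-1×II-2: kk|Kk
K/III-2 un II-1×II-2: kk
K/III-3 aff ·: Kk|KK
K/III-4 aff II-1×II-2: Kk
K/IV-1 aff III-2×III-3: Kk
⇒ K over [I-1,I-2,II-1,II-2,II-3,III-1,III-2,III-3,III-4,IV-1]: 4 consistent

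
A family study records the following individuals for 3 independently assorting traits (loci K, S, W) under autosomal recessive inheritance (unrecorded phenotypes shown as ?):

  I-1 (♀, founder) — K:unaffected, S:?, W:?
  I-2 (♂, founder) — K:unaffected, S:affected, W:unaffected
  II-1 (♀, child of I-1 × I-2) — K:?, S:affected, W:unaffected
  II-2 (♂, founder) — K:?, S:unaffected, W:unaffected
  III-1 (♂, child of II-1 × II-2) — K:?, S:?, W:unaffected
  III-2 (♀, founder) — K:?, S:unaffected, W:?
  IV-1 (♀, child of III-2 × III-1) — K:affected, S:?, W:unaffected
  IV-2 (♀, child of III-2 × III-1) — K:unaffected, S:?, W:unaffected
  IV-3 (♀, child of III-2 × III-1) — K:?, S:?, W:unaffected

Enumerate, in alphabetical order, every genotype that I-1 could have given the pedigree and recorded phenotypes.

K/I-1 un ·: KK|Kk
K/I-2 un ·: KK|Kk
K/II-1 ? I-1×I-2: KK|Kk|kk
K/II-2 ? ·: KK|Kk|kk
K/III-1 ? II-1×II-2: Kk|kk
K/III-2 ? ·: Kk|kk
K/IV-1 aff III-2×III-1: kk
K/IV-2 un III-2×III-1: KK|Kk
K/IV-3 ? III-2×III-1: KK|Kk|kk
⇒ K over [I-1,I-2,II-1,II-2,III-1,III-2,IV-1,IV-2,IV-3]: 168 consistent
S/I-1 ? ·: Ss|ss
S/I-2 aff ·: ss
S/II-1 aff I-1×I-2: ss
S/II-2 un ·: SS|Ss
S/III-1 ? II-1×II-2: Ss|ss
S/III-2 un ·: SS|Ss
S/IV-1 ? III-2×III-1: SS|Ss|ss
S/IV-2 ? III-2×III-1: SS|Ss|ss
S/IV-3 ? III-2×III-1: SS|Ss|ss
⇒ S over [I-1,I-2,II-1,II-2,III-1,III-2,IV-1,IV-2,IV-3]: 158 consistent
W/I-1 ? ·: WW|Ww|ww
W/I-2 un ·: WW|Ww
W/II-1 un I-1×I-2: WW|Ww
W/II-2 un ·: WW|Ww
W/III-1 un II-1×II-2: WW|Ww
W/III-2 ? ·: WW|Ww|ww
W/IV-1 un III-2×III-1: WW|Ww
W/IV-2 un III-2×III-1: WW|Ww
W/IV-3 un III-2×III-1: WW|Ww
⇒ W over [I-1,I-2,II-1,II-2,III-1,III-2,IV-1,IV-2,IV-3]: 418 consistent

I-1 ∈ {KK Ss WW, KK Ss Ww, KK Ss ww, KK ss WW, KK ss Ww, KK ss ww, Kk Ss WW, Kk Ss Ww, Kk Ss ww, Kk ss WW, Kk ss Ww, Kk ss ww}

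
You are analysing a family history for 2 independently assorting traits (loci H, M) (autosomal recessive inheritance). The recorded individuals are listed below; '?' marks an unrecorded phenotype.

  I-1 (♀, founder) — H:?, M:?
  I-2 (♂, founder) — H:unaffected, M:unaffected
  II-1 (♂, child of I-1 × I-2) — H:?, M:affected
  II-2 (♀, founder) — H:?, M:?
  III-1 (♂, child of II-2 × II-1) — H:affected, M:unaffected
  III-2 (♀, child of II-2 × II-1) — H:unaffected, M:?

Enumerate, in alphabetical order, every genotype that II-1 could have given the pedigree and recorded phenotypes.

II-1 ∈ {Hh mm, hh mm}

H/I-1 ? ·: HH|Hh|hh
H/I-2 un ·: HH|Hh
H/II-1 ? I-1×I-2: Hh|hh
H/II-2 ? ·: Hh|hh
H/III-1 aff II-2×II-1: hh
H/III-2 un II-2×II-1: HH|Hh
⇒ H over [I-1,I-2,II-1,II-2,III-1,III-2]: 17 consistent
M/I-1 ? ·: Mm|mm
M/I-2 un ·: Mm
M/II-1 aff I-1×I-2: mm
M/II-2 ? ·: MM|Mm
M/III-1 un II-2×II-1: Mm
M/III-2 ? II-2×II-1: Mm|mm
⇒ M over [I-1,I-2,II-1,II-2,III-1,III-2]: 6 consistent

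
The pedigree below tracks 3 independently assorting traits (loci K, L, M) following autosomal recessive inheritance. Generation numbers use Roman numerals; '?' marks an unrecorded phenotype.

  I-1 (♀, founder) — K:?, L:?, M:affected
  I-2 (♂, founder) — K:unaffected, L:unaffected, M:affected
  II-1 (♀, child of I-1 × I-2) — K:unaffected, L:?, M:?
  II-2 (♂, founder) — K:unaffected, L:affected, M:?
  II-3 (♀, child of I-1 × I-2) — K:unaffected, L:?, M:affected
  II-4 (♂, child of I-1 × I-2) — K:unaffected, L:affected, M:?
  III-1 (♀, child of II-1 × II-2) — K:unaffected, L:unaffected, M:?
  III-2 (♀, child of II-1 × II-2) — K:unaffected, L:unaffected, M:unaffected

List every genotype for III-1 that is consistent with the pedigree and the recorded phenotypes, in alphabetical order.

K/I-1 ? ·: KK|Kk|kk
K/I-2 un ·: KK|Kk
K/II-1 un I-1×I-2: KK|Kk
K/II-2 un ·: KK|Kk
K/II-3 un I-1×I-2: KK|Kk
K/II-4 un I-1×I-2: KK|Kk
K/III-1 un II-1×II-2: KK|Kk
K/III-2 un II-1×II-2: KK|Kk
⇒ K over [I-1,I-2,II-1,II-2,II-3,II-4,III-1,III-2]: 177 consistent
L/I-1 ? ·: Ll|ll
L/I-2 un ·: Ll
L/II-1 ? I-1×I-2: LL|Ll
L/II-2 aff ·: ll
L/II-3 ? I-1×I-2: LL|Ll|ll
L/II-4 aff I-1×I-2: ll
L/III-1 un II-1×II-2: Ll
L/III-2 un II-1×II-2: Ll
⇒ L over [I-1,I-2,II-1,II-2,II-3,II-4,III-1,III-2]: 8 consistent
M/I-1 aff ·: mm
M/I-2 aff ·: mm
M/II-1 ? I-1×I-2: mm
M/II-2 ? ·: MM|Mm
M/II-3 aff I-1×I-2: mm
M/II-4 ? I-1×I-2: mm
M/III-1 ? II-1×II-2: Mm|mm
M/III-2 un II-1×II-2: Mm
⇒ M over [I-1,I-2,II-1,II-2,II-3,II-4,III-1,III-2]: 3 consistent

III-1 ∈ {KK Ll Mm, KK Ll mm, Kk Ll Mm, Kk Ll mm}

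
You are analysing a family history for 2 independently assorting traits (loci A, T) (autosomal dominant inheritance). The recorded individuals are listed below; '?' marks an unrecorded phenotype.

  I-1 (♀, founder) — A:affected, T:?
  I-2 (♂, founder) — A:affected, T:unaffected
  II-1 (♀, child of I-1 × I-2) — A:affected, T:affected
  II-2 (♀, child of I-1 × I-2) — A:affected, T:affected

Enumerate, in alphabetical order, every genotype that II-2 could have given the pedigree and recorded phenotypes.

A/I-1 aff ·: Aa|AA
A/I-2 aff ·: Aa|AA
A/II-1 aff I-1×I-2: Aa|AA
A/II-2 aff I-1×I-2: Aa|AA
⇒ A over [I-1,I-2,II-1,II-2]: 13 consistent
T/I-1 ? ·: Tt|TT
T/I-2 un ·: tt
T/II-1 aff I-1×I-2: Tt
T/II-2 aff I-1×I-2: Tt
⇒ T over [I-1,I-2,II-1,II-2]: 2 consistent

II-2 ∈ {AA Tt, Aa Tt}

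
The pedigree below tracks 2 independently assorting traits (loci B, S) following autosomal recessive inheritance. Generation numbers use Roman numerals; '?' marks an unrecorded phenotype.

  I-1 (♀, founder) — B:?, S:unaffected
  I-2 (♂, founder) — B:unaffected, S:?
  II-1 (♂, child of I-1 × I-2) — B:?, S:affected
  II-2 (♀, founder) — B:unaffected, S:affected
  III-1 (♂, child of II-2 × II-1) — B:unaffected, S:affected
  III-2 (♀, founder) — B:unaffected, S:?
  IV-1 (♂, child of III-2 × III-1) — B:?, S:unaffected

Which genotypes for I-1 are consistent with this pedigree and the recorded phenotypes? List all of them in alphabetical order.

I-1 ∈ {BB Ss, Bb Ss, bb Ss}

B/I-1 ? ·: BB|Bb|bb
B/I-2 un ·: BB|Bb
B/II-1 ? I-1×I-2: BB|Bb|bb
B/II-2 un ·: BB|Bb
B/III-1 un II-2×II-1: BB|Bb
B/III-2 un ·: BB|Bb
B/IV-1 ? III-2×III-1: BB|Bb|bb
⇒ B over [I-1,I-2,II-1,II-2,III-1,III-2,IV-1]: 144 consistent
S/I-1 un ·: Ss
S/I-2 ? ·: Ss|ss
S/II-1 aff I-1×I-2: ss
S/II-2 aff ·: ss
S/III-1 aff II-2×II-1: ss
S/III-2 ? ·: SS|Ss
S/IV-1 un III-2×III-1: Ss
⇒ S over [I-1,I-2,II-1,II-2,III-1,III-2,IV-1]: 4 consistent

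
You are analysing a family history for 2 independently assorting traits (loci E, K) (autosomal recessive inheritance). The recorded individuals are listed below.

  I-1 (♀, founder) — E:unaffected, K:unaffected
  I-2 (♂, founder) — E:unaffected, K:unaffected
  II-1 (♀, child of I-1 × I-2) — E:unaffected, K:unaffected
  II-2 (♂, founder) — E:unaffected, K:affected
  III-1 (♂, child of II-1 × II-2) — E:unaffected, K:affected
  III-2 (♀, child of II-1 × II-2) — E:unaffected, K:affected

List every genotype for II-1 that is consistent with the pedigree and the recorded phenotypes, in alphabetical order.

E/I-1 un ·: EE|Ee
E/I-2 un ·: EE|Ee
E/II-1 un I-1×I-2: EE|Ee
E/II-2 un ·: EE|Ee
E/III-1 un II-1×II-2: EE|Ee
E/III-2 un II-1×II-2: EE|Ee
⇒ E over [I-1,I-2,II-1,II-2,III-1,III-2]: 44 consistent
K/I-1 un ·: KK|Kk
K/I-2 un ·: KK|Kk
K/II-1 un I-1×I-2: Kk
K/II-2 aff ·: kk
K/III-1 aff II-1×II-2: kk
K/III-2 aff II-1×II-2: kk
⇒ K over [I-1,I-2,II-1,II-2,III-1,III-2]: 3 consistent

II-1 ∈ {EE Kk, Ee Kk}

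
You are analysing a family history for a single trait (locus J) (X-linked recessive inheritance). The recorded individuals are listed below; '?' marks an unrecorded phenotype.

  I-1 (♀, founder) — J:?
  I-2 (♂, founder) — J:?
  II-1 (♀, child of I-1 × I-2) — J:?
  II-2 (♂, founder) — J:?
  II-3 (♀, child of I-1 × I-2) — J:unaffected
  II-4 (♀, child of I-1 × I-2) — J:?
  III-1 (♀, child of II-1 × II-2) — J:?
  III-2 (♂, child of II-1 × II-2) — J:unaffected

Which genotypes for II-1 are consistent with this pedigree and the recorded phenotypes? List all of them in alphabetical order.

J/I-1 ? ·: X^JX^J|X^JX^j|X^jX^j
J/I-2 ? ·: X^JY|X^jY
J/II-1 ? I-1×I-2: X^JX^J|X^JX^j
J/II-2 ? ·: X^JY|X^jY
J/II-3 un I-1×I-2: X^JX^J|X^JX^j
J/II-4 ? I-1×I-2: X^JX^J|X^JX^j|X^jX^j
J/III-1 ? II-1×II-2: X^JX^J|X^JX^j|X^jX^j
J/III-2 un II-1×II-2: X^JY
⇒ J over [I-1,I-2,II-1,II-2,II-3,II-4,III-1,III-2]: 42 consistent

II-1 ∈ {X^JX^J, X^JX^j}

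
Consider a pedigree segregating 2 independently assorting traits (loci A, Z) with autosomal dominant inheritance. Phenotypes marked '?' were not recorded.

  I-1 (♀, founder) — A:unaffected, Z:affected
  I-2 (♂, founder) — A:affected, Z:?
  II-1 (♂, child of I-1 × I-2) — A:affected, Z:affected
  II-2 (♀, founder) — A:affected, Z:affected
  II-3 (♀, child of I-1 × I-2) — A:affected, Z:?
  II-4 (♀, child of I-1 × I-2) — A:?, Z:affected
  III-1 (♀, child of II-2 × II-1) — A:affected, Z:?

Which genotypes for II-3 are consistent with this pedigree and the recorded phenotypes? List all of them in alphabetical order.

II-3 ∈ {Aa ZZ, Aa Zz, Aa zz}

A/I-1 un ·: aa
A/I-2 aff ·: Aa|AA
A/II-1 aff I-1×I-2: Aa
A/II-2 aff ·: Aa|AA
A/II-3 aff I-1×I-2: Aa
A/II-4 ? I-1×I-2: aa|Aa
A/III-1 aff II-2×II-1: Aa|AA
⇒ A over [I-1,I-2,II-1,II-2,II-3,II-4,III-1]: 12 consistent
Z/I-1 aff ·: Zz|ZZ
Z/I-2 ? ·: zz|Zz|ZZ
Z/II-1 aff I-1×I-2: Zz|ZZ
Z/II-2 aff ·: Zz|ZZ
Z/II-3 ? I-1×I-2: zz|Zz|ZZ
Z/II-4 aff I-1×I-2: Zz|ZZ
Z/III-1 ? II-2×II-1: zz|Zz|ZZ
⇒ Z over [I-1,I-2,II-1,II-2,II-3,II-4,III-1]: 130 consistent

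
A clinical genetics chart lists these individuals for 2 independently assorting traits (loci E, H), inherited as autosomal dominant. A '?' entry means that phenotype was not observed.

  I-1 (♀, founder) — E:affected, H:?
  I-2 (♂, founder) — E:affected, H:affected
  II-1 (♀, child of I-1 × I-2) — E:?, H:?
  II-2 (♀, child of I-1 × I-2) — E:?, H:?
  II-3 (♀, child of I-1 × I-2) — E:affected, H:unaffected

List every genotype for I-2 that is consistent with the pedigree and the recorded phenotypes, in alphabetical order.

E/I-1 aff ·: Ee|EE
E/I-2 aff ·: Ee|EE
E/II-1 ? I-1×I-2: ee|Ee|EE
E/II-2 ? I-1×I-2: ee|Ee|EE
E/II-3 aff I-1×I-2: Ee|EE
⇒ E over [I-1,I-2,II-1,II-2,II-3]: 35 consistent
H/I-1 ? ·: hh|Hh
H/I-2 aff ·: Hh
H/II-1 ? I-1×I-2: hh|Hh|HH
H/II-2 ? I-1×I-2: hh|Hh|HH
H/II-3 un I-1×I-2: hh
⇒ H over [I-1,I-2,II-1,II-2,II-3]: 13 consistent

I-2 ∈ {EE Hh, Ee Hh}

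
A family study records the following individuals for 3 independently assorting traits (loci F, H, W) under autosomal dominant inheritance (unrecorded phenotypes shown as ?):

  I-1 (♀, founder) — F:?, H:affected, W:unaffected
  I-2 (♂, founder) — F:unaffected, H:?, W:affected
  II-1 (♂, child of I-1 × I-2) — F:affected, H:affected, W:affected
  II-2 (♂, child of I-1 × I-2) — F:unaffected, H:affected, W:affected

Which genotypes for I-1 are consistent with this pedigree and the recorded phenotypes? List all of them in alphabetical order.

I-1 ∈ {Ff HH ww, Ff Hh ww}

F/I-1 ? ·: Ff
F/I-2 un ·: ff
F/II-1 aff I-1×I-2: Ff
F/II-2 un I-1×I-2: ff
⇒ F over [I-1,I-2,II-1,II-2]: 1 consistent
H/I-1 aff ·: Hh|HH
H/I-2 ? ·: hh|Hh|HH
H/II-1 aff I-1×I-2: Hh|HH
H/II-2 aff I-1×I-2: Hh|HH
⇒ H over [I-1,I-2,II-1,II-2]: 15 consistent
W/I-1 un ·: ww
W/I-2 aff ·: Ww|WW
W/II-1 aff I-1×I-2: Ww
W/II-2 aff I-1×I-2: Ww
⇒ W over [I-1,I-2,II-1,II-2]: 2 consistent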